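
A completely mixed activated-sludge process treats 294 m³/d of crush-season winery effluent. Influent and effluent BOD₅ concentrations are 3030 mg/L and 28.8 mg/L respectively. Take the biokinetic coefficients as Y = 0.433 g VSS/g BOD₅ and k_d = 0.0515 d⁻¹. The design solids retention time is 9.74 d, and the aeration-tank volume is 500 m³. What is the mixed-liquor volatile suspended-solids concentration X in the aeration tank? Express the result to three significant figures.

X ≈ 4960 mg/L

From V·X·(1 + k_d·θ_c) = Y·Q·(S₀ − S)·θ_c: X = 0.433 × 294 × (3030 − 28.8) × 9.74 / [500 × (1 + 0.0515 × 9.74)] = 4956 mg/L.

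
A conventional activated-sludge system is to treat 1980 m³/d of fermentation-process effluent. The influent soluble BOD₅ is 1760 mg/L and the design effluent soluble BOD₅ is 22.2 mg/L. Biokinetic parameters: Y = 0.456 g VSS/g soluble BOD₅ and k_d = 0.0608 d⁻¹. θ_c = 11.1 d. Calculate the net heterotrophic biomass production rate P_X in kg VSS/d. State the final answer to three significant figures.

P_X ≈ 937 kg VSS/d

Y_obs = Y / (1 + k_d θ_c) = 0.456 / (1 + 0.0608 × 11.1) = 0.456 / 1.675 = 0.2723.
Q·(S₀ − S) = 1980 × (1760 − 22.2) × 10⁻³ = 3441 kg/d removed.
Biomass produced: P_X = Y_obs·Q·ΔS = 0.2723 × 3441 ≈ 936.8 kg VSS/d.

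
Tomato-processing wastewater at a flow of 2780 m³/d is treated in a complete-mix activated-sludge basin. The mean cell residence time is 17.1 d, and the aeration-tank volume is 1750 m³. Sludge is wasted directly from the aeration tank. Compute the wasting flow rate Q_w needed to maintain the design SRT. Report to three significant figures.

Q_w ≈ 102 m³/d

With mixed-liquor wasting, θ_c = V/Q_w, so Q_w = V/θ_c = 1750/17.1 = 102.3 m³/d.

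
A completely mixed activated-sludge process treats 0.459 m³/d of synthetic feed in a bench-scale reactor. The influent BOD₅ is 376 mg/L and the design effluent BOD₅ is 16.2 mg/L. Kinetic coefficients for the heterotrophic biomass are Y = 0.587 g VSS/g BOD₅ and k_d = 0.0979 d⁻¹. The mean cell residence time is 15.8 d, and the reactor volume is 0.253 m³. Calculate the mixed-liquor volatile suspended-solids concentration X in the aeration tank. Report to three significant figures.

X ≈ 2380 mg/L

Solving the biomass balance for X: X = Y Q (S₀−S) θ_c / [V (1+k_d θ_c)] = 0.587 × 0.459 × (376 − 16.2) × 15.8 / [0.253 × (1 + 0.0979 × 15.8)] = 2377 mg/L.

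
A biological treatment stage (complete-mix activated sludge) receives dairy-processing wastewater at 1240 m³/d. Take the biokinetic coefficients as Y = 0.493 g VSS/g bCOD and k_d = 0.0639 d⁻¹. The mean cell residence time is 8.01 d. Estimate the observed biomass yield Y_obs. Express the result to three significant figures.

Y_obs = Y / (1 + k_d θ_c) = 0.493 / (1 + 0.0639 × 8.01) = 0.493 / 1.512 = 0.3261.

Y_obs ≈ 0.326 g VSS/g bCOD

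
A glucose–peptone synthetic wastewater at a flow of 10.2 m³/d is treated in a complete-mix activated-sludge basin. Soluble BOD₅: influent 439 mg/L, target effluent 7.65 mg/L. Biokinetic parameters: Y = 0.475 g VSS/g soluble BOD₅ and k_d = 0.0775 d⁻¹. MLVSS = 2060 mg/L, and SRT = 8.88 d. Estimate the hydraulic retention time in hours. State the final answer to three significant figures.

τ ≈ 12.6 h

From the SRT design equation V = Y Q (S₀−S) θ_c / [X (1 + k_d θ_c)] = 0.475 × 10.2 × (439 − 7.65) × 8.88 / [2060 × (1 + 0.0775 × 8.88)] = 1.86×10^4 / 3478 = 5.336 m³.
HRT = V/Q = 5.336 m³ / 10.2 m³·d⁻¹ = 0.5232 d × 24 = 12.56 h.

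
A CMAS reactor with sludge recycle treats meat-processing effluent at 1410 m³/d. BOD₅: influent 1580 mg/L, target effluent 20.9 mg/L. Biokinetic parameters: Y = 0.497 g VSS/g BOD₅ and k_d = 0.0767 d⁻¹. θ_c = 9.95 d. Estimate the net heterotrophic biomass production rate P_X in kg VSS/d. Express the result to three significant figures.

P_X ≈ 620 kg VSS/d

The observed yield is Y_obs = Y/(1 + k_d·θ_c) = 0.497 / (1 + 0.0767 × 9.95) = 0.497 / 1.763 = 0.2819 g VSS per g BOD₅ removed.
Q·(S₀ − S) = 1410 × (1580 − 20.9) × 10⁻³ = 2198 kg/d removed.
P_X = Y_obs · Q(S₀ − S) = 0.2819 × 2198 = 619.7 kg VSS/d.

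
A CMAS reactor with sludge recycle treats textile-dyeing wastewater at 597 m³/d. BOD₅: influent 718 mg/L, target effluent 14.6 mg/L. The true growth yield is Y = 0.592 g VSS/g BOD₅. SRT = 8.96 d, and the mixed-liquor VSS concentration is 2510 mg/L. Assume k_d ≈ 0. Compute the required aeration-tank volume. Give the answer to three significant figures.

V ≈ 887 m³

With k_d = 0 the design equation reduces to V = Y Q (S₀−S) θ_c / X = 0.592 × 597 × (718 − 14.6) × 8.96 / 2510 = 887.4 m³.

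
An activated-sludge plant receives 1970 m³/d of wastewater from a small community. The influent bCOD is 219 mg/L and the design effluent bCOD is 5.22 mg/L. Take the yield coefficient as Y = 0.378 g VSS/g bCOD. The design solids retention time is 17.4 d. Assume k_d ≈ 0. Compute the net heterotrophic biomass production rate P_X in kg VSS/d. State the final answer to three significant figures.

P_X ≈ 159 kg VSS/d

Since k_d ≈ 0, Y_obs = Y = 0.378 g VSS/g bCOD.
Mass of bCOD removed per day: Q(S₀ − S) = 1970 × 213.8 g/m³ = 421.1 kg/d.
So the net sludge growth is P_X = 0.3780 × 421.1 = 159.2 kg VSS/d.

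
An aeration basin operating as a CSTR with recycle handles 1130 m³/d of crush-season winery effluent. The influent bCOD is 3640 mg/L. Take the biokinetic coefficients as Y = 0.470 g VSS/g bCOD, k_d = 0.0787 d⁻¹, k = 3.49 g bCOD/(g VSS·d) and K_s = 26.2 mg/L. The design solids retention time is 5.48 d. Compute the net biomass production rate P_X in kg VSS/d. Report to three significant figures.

P_X ≈ 1350 kg VSS/d

For a completely mixed reactor with recycle the Lawrence–McCarty relation gives S = K_s·(1 + k_d·θ_c) / [θ_c·(Y·k − k_d) − 1] = 26.2 × (1 + 0.0787 × 5.48) / [5.48 × (0.470 × 3.49 − 0.0787) − 1] = 37.50 / 7.558 = 4.962 mg/L.
The observed yield is Y_obs = Y/(1 + k_d·θ_c) = 0.470 / (1 + 0.0787 × 5.48) = 0.470 / 1.431 = 0.3284 g VSS per g bCOD removed.
ΔS = 3640 − 4.96 = 3635 mg/L, so the substrate removal rate is 1130 × 3635/1000 = 4108 kg bCOD/d.
Biomass produced: P_X = Y_obs·Q·ΔS = 0.3284 × 4108 ≈ 1349 kg VSS/d.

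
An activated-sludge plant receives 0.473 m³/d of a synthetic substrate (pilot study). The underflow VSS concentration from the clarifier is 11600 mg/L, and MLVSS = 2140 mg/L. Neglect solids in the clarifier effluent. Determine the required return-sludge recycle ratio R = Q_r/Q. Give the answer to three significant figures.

Mass balance around the secondary clarifier (neglecting effluent solids): R = X / (X_r − X) = 2140 / (11600 − 2140) = 0.2262.

R ≈ 0.226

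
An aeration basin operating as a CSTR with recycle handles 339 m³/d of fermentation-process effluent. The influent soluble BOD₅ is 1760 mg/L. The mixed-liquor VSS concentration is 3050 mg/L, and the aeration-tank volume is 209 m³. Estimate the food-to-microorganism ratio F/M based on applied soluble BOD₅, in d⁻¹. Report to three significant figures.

F/M ≈ 0.936 d⁻¹

F/M = Q·S₀ / (V·X) = 339 × 1760 / (209.0 × 3050) = 0.9360 g soluble BOD₅·(g VSS·d)⁻¹.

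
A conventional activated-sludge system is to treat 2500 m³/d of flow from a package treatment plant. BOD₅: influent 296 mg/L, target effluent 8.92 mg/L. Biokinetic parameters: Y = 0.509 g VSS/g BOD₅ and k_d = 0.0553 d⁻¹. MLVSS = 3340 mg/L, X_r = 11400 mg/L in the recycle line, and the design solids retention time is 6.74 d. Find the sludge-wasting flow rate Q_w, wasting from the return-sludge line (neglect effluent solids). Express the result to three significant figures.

From the SRT design equation V = Y Q (S₀−S) θ_c / [X (1 + k_d θ_c)] = 0.509 × 2500 × (296 − 8.92) × 6.74 / [3340 × (1 + 0.0553 × 6.74)] = 2.46×10^6 / 4585 = 537.0 m³.
θ_c = V·X/(Q_w·X_r) when wasting from the recycle, so Q_w = V·X/(θ_c·X_r) = 537.0 × 3340 / (6.74 × 11400) = 23.34 m³/d.

Q_w ≈ 23.3 m³/d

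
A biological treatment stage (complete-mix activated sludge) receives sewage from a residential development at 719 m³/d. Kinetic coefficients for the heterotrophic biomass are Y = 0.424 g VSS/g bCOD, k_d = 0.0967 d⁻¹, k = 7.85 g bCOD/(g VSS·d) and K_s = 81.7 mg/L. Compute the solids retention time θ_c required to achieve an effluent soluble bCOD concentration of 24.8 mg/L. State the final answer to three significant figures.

θ_c ≈ 1.47 d

Specific growth rate at S = 24.8 mg/L: μ = YkS/(K_s+S) = 0.424·7.85·24.8/(81.7+24.8) = 0.7751 d⁻¹.
Then 1/θ_c = μ − k_d = 0.7751 − 0.0967 = 0.6784 d⁻¹, giving θ_c = 1.474 d.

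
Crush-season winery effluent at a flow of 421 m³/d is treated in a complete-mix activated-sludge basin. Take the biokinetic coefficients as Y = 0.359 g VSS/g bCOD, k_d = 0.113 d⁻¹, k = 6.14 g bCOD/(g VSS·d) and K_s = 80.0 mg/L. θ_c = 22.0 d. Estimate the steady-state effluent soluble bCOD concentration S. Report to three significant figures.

For a completely mixed reactor with recycle the Lawrence–McCarty relation gives S = K_s·(1 + k_d·θ_c) / [θ_c·(Y·k − k_d) − 1] = 80.0 × (1 + 0.113 × 22.0) / [22.0 × (0.359 × 6.14 − 0.113) − 1] = 278.9 / 45.01 = 6.196 mg/L.

S ≈ 6.20 mg/L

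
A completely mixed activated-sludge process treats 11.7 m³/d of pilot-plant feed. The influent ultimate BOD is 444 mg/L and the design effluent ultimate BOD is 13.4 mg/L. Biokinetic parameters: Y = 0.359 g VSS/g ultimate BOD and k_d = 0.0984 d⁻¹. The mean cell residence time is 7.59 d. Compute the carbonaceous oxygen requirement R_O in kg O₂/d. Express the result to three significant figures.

R_O ≈ 3.57 kg O₂/d

Y_obs = Y / (1 + k_d θ_c) = 0.359 / (1 + 0.0984 × 7.59) = 0.359 / 1.747 = 0.2055.
Q·(S₀ − S) = 11.7 × (444 − 13.4) × 10⁻³ = 5.038 kg/d removed.
P_X = Y_obs·Q·(S₀ − S) = 0.2055 × 5.038 = 1.035 kg VSS/d.
R_O = Q·(S₀ − S) − 1.42·P_X = 5.038 − 1.42 × 1.035 = 3.568 kg O₂/d.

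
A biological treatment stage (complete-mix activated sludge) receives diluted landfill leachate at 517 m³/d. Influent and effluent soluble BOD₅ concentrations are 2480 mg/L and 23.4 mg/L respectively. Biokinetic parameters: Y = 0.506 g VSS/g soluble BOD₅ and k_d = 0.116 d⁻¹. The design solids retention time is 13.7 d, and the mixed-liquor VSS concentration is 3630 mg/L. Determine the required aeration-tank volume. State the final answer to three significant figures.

V ≈ 937 m³

Rearranging the biomass balance for a CMAS with decay, V = Y·Q·ΔS·θ_c / [X·(1+k_d θ_c)] = 0.506 × 517 × (2480 − 23.4) × 13.7 / [3630 × (1 + 0.116 × 13.7)] = 8.8×10^6 / 9399 = 936.8 m³.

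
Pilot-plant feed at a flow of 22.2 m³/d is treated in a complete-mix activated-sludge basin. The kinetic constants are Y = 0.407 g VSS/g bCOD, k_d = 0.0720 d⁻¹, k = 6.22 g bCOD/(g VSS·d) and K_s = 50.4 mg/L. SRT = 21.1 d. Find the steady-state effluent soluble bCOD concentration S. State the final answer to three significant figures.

S ≈ 2.49 mg/L

Effluent substrate depends only on kinetics and SRT: S = K_s(1 + k_d θ_c) / [θ_c(Yk − k_d) − 1] = 50.4 × (1 + 0.0720 × 21.1) / [21.1 × (0.407 × 6.22 − 0.0720) − 1] = 127.0 / 50.90 = 2.495 mg/L.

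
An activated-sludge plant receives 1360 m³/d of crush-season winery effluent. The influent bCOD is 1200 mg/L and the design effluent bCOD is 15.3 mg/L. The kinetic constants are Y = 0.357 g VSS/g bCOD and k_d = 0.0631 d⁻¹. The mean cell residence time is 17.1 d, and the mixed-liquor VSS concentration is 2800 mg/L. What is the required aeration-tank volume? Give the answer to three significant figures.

From the SRT design equation V = Y Q (S₀−S) θ_c / [X (1 + k_d θ_c)] = 0.357 × 1360 × (1200 − 15.3) × 17.1 / [2800 × (1 + 0.0631 × 17.1)] = 9.84×10^6 / 5821 = 1690 m³.

V ≈ 1690 m³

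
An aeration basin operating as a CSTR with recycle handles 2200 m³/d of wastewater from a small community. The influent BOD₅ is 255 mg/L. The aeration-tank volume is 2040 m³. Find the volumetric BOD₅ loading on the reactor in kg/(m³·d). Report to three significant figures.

L_v = Q S₀ / V = 2200 × 255 × 10⁻³ / 2040 = 0.2750 kg/(m³·d).

L_v ≈ 0.275 kg BOD₅/(m³·d)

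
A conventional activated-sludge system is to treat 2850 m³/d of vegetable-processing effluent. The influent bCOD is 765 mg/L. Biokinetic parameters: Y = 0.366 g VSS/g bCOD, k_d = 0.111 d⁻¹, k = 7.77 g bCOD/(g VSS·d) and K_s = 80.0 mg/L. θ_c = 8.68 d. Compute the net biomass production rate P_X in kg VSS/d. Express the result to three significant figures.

P_X ≈ 403 kg VSS/d

Effluent substrate depends only on kinetics and SRT: S = K_s(1 + k_d θ_c) / [θ_c(Yk − k_d) − 1] = 80.0 × (1 + 0.111 × 8.68) / [8.68 × (0.366 × 7.77 − 0.111) − 1] = 157.1 / 22.72 = 6.913 mg/L.
The observed yield is Y_obs = Y/(1 + k_d·θ_c) = 0.366 / (1 + 0.111 × 8.68) = 0.366 / 1.963 = 0.1864 g VSS per g bCOD removed.
Substrate removed = Q·(S₀ − S) = 2850 m³/d × (765 − 6.91) g/m³ = 2.16×10^6 g/d = 2161 kg/d.
Net biomass production P_X = Y_obs × Q·(S₀ − S) = 0.1864 × 2161 = 402.7 kg VSS/d.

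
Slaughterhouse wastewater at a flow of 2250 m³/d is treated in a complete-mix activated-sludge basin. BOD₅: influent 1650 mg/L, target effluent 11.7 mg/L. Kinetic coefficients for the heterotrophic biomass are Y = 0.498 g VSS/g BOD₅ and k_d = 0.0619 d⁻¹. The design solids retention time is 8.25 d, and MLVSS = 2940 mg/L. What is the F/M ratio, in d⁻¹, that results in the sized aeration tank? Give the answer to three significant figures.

F/M ≈ 0.370 d⁻¹

From the SRT design equation V = Y Q (S₀−S) θ_c / [X (1 + k_d θ_c)] = 0.498 × 2250 × (1650 − 11.7) × 8.25 / [2940 × (1 + 0.0619 × 8.25)] = 1.51×10^7 / 4441 = 3410 m³.
F/M = Q·S₀ / (V·X) = 2250 × 1650 / (3410 × 2940) = 0.3703 g BOD₅·(g VSS·d)⁻¹.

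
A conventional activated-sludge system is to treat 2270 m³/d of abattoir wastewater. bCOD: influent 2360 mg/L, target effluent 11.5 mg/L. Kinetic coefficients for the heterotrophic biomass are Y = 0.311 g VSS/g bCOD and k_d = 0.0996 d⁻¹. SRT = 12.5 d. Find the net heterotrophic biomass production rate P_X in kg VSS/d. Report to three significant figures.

Y_obs = Y / (1 + k_d θ_c) = 0.311 / (1 + 0.0996 × 12.5) = 0.311 / 2.245 = 0.1385.
Q·(S₀ − S) = 2270 × (2360 − 11.5) × 10⁻³ = 5331 kg/d removed.
So the net sludge growth is P_X = 0.1385 × 5331 = 738.5 kg VSS/d.

P_X ≈ 739 kg VSS/d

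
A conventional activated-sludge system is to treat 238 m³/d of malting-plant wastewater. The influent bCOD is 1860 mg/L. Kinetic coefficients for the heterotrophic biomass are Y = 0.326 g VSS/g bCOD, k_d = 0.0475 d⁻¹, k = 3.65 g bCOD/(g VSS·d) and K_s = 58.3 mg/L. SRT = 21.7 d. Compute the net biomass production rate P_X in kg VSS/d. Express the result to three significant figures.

P_X ≈ 70.9 kg VSS/d

For a completely mixed reactor with recycle the Lawrence–McCarty relation gives S = K_s·(1 + k_d·θ_c) / [θ_c·(Y·k − k_d) − 1] = 58.3 × (1 + 0.0475 × 21.7) / [21.7 × (0.326 × 3.65 − 0.0475) − 1] = 118.4 / 23.79 = 4.977 mg/L.
Correct the yield for decay: Y_obs = Y/(1 + k_d θ_c) = 0.326 / (1 + 0.0475 × 21.7) = 0.326 / 2.031 = 0.1605.
Q·(S₀ − S) = 238 × (1860 − 4.98) × 10⁻³ = 441.5 kg/d removed.
Biomass produced: P_X = Y_obs·Q·ΔS = 0.1605 × 441.5 ≈ 70.87 kg VSS/d.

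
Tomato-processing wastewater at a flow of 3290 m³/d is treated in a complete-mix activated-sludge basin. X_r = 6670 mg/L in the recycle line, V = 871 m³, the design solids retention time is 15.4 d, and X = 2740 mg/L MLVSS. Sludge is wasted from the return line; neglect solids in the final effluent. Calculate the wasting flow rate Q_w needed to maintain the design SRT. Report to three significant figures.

Q_w ≈ 23.2 m³/d

Q_w = (V·X)/(θ_c X_r) = 871.0 × 2740 / (15.4 × 6670) = 23.23 m³/d.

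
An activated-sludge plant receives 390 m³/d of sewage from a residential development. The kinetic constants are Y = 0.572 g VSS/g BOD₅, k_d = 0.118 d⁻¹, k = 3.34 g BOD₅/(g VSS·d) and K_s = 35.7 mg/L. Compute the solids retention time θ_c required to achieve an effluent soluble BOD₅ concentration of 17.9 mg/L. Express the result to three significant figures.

From 1/θ_c = Y·k·S/(K_s + S) − k_d: Y·k·S/(K_s+S) = 0.572 × 3.34 × 17.9 / (35.7 + 17.9) = 0.6380 d⁻¹.
θ_c = 1/(μ − k_d) = 1/(0.6380 − 0.118) = 1/0.5200 = 1.923 d.

θ_c ≈ 1.92 d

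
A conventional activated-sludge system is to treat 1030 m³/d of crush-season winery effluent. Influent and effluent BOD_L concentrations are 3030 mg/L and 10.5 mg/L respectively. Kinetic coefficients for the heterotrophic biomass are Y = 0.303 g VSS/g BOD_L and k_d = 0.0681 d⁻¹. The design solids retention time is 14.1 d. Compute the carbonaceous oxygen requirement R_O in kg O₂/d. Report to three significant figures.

Y_obs = Y / (1 + k_d θ_c) = 0.303 / (1 + 0.0681 × 14.1) = 0.303 / 1.960 = 0.1546.
Mass of BOD_L removed per day: Q(S₀ − S) = 1030 × 3020 g/m³ = 3110 kg/d.
P_X = Y_obs·Q·(S₀ − S) = 0.1546 × 3110 = 480.7 kg VSS/d.
Carbonaceous O₂ demand = substrate oxidised − cell-mass equivalent = 3110 − 1.42 × 480.7 = 2427 kg O₂/d.

R_O ≈ 2430 kg O₂/d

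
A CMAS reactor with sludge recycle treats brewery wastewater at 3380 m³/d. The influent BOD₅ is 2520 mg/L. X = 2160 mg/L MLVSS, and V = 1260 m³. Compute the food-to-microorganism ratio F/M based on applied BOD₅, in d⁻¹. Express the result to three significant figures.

F/M ≈ 3.13 d⁻¹

F/M = Q·S₀ / (V·X) = 3380 × 2520 / (1260 × 2160) = 3.130 g BOD₅·(g VSS·d)⁻¹.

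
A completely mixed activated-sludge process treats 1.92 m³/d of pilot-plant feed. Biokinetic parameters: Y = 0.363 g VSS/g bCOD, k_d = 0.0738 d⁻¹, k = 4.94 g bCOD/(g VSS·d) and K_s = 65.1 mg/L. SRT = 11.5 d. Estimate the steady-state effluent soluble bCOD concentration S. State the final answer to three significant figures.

For a completely mixed reactor with recycle the Lawrence–McCarty relation gives S = K_s·(1 + k_d·θ_c) / [θ_c·(Y·k − k_d) − 1] = 65.1 × (1 + 0.0738 × 11.5) / [11.5 × (0.363 × 4.94 − 0.0738) − 1] = 120.4 / 18.77 = 6.411 mg/L.

S ≈ 6.41 mg/L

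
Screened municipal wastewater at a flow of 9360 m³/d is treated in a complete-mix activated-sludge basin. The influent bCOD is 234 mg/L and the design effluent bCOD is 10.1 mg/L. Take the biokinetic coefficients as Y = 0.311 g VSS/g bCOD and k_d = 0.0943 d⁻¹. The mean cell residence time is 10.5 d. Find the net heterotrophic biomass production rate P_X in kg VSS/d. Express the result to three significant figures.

P_X ≈ 327 kg VSS/d

Observed yield with endogenous decay: Y_obs = Y / (1 + k_d·θ_c) = 0.311 / (1 + 0.0943 × 10.5) = 0.311 / 1.990 = 0.1563 g VSS/g bCOD.
Mass of bCOD removed per day: Q(S₀ − S) = 9360 × 223.9 g/m³ = 2096 kg/d.
P_X = Y_obs · Q(S₀ − S) = 0.1563 × 2096 = 327.5 kg VSS/d.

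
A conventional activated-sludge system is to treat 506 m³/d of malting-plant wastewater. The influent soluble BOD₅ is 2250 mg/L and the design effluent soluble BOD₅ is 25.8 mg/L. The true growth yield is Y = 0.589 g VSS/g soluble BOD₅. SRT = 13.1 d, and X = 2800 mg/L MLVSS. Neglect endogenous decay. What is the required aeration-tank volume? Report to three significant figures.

With k_d = 0 the design equation reduces to V = Y Q (S₀−S) θ_c / X = 0.589 × 506 × (2250 − 25.8) × 13.1 / 2800 = 3101 m³.

V ≈ 3100 m³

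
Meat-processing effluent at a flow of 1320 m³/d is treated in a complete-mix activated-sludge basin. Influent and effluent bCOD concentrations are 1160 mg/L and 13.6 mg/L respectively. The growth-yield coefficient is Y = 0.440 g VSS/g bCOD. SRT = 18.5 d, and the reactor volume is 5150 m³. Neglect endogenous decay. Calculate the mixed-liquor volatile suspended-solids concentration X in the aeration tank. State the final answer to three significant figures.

X ≈ 2390 mg/L

X = Y·Q·ΔS·θ_c / V = 0.440 × 1320 × (1160 − 13.6) × 18.5 / 5150 = 2392 mg/L.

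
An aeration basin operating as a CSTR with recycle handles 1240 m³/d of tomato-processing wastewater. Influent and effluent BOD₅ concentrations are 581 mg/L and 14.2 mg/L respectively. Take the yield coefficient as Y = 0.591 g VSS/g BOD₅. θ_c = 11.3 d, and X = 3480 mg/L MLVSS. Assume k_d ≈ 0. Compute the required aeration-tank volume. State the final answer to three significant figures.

V·X = Y·Q·ΔS·θ_c gives V = 0.591 × 1240 × (581 − 14.2) × 11.3 / 3480 = 1349 m³.

V ≈ 1350 m³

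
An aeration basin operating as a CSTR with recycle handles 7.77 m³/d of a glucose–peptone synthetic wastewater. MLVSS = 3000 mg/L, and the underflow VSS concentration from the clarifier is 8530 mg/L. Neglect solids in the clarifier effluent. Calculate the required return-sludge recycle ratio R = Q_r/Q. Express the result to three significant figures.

R ≈ 0.542

Mass balance around the secondary clarifier (neglecting effluent solids): R = X / (X_r − X) = 3000 / (8530 − 3000) = 0.5425.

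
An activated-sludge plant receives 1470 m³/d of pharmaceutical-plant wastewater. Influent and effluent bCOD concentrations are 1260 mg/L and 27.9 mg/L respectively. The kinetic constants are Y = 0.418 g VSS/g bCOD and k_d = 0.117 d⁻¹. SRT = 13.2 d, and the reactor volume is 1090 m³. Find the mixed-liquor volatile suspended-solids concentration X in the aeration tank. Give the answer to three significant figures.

Solving the biomass balance for X: X = Y Q (S₀−S) θ_c / [V (1+k_d θ_c)] = 0.418 × 1470 × (1260 − 27.9) × 13.2 / [1090 × (1 + 0.117 × 13.2)] = 3603 mg/L.

X ≈ 3600 mg/L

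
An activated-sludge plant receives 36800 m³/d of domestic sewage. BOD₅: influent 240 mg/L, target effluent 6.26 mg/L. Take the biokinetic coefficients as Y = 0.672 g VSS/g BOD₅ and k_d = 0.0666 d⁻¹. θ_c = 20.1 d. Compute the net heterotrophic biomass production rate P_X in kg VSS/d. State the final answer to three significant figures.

P_X ≈ 2470 kg VSS/d

The observed yield is Y_obs = Y/(1 + k_d·θ_c) = 0.672 / (1 + 0.0666 × 20.1) = 0.672 / 2.339 = 0.2873 g VSS per g BOD₅ removed.
Mass of BOD₅ removed per day: Q(S₀ − S) = 36800 × 233.7 g/m³ = 8602 kg/d.
P_X = Y_obs · Q(S₀ − S) = 0.2873 × 8602 = 2472 kg VSS/d.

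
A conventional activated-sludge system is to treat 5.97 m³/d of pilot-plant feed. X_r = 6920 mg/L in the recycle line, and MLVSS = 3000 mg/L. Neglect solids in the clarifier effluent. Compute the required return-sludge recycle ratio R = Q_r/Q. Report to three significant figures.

R ≈ 0.765

R = Q_r/Q = X/(X_r − X) = 3000 / (6920 − 3000) = 0.7653.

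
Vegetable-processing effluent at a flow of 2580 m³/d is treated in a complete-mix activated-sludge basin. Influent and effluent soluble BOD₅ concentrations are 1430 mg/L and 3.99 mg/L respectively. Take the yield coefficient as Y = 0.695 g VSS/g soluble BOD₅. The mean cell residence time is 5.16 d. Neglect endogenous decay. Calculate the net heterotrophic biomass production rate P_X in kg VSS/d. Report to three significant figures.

P_X ≈ 2560 kg VSS/d

Since k_d ≈ 0, Y_obs = Y = 0.695 g VSS/g soluble BOD₅.
Mass of soluble BOD₅ removed per day: Q(S₀ − S) = 2580 × 1426 g/m³ = 3679 kg/d.
Biomass produced: P_X = Y_obs·Q·ΔS = 0.6950 × 3679 ≈ 2557 kg VSS/d.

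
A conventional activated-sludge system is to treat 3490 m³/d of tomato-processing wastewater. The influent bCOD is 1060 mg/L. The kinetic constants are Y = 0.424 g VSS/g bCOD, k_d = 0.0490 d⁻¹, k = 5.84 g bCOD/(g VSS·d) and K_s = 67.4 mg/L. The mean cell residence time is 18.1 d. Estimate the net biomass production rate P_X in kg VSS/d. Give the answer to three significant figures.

For a completely mixed reactor with recycle the Lawrence–McCarty relation gives S = K_s·(1 + k_d·θ_c) / [θ_c·(Y·k − k_d) − 1] = 67.4 × (1 + 0.0490 × 18.1) / [18.1 × (0.424 × 5.84 − 0.0490) − 1] = 127.2 / 42.93 = 2.962 mg/L.
Y_obs = Y / (1 + k_d θ_c) = 0.424 / (1 + 0.0490 × 18.1) = 0.424 / 1.887 = 0.2247.
Substrate removed = Q·(S₀ − S) = 3490 m³/d × (1060 − 2.96) g/m³ = 3.69×10^6 g/d = 3689 kg/d.
P_X = Y_obs · Q(S₀ − S) = 0.2247 × 3689 = 829.0 kg VSS/d.

P_X ≈ 829 kg VSS/d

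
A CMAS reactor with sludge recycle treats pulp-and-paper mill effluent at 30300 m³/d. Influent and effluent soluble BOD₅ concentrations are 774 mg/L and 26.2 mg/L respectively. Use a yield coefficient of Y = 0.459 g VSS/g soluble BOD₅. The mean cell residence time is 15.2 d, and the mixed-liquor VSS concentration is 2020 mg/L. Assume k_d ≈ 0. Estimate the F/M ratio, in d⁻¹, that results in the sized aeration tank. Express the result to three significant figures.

F/M ≈ 0.148 d⁻¹

Biomass mass balance (decay neglected): V·X = Y·Q·(S₀ − S)·θ_c, so V = 0.459 × 30300 × (774 − 26.2) × 15.2 / 2020 = 78259 m³.
Food-to-microorganism ratio F/M = Q S₀ / (V X) = 30300 × 774 / (78259 × 2020) = 0.1484 d⁻¹.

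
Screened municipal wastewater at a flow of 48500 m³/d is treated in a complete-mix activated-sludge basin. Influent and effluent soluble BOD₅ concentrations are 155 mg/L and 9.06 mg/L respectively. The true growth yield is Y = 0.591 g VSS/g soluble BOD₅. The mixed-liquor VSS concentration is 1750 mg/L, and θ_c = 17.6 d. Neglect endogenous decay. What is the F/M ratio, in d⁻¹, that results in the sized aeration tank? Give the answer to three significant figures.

Biomass mass balance (decay neglected): V·X = Y·Q·(S₀ − S)·θ_c, so V = 0.591 × 48500 × (155 − 9.06) × 17.6 / 1750 = 42071 m³.
F/M = Q·S₀ / (V·X) = 48500 × 155 / (42071 × 1750) = 0.1021 g soluble BOD₅·(g VSS·d)⁻¹.

F/M ≈ 0.102 d⁻¹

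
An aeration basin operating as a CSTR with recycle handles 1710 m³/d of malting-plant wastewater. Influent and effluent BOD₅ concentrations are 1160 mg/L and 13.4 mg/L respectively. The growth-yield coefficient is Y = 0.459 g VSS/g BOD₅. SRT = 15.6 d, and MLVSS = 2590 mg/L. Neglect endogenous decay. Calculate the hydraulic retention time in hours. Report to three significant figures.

V·X = Y·Q·ΔS·θ_c gives V = 0.459 × 1710 × (1160 − 13.4) × 15.6 / 2590 = 5421 m³.
HRT = V/Q = 5421 m³ / 1710 m³·d⁻¹ = 3.170 d × 24 = 76.08 h.

τ ≈ 76.1 h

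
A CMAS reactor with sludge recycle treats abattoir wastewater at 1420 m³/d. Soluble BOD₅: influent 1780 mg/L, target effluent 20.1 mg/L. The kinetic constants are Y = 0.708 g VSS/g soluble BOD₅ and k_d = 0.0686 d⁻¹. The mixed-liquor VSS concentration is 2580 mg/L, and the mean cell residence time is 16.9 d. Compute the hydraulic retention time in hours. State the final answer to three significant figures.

Steady-state biomass mass balance: V·X·(1 + k_d·θ_c) = Y·Q·(S₀ − S)·θ_c, so V = 0.708 × 1420 × (1780 − 20.1) × 16.9 / [2580 × (1 + 0.0686 × 16.9)] = 2.99×10^7 / 5571 = 5367 m³.
Hydraulic retention time τ = V/Q = 5367 / 1420 = 3.780 d = 90.71 h.

τ ≈ 90.7 h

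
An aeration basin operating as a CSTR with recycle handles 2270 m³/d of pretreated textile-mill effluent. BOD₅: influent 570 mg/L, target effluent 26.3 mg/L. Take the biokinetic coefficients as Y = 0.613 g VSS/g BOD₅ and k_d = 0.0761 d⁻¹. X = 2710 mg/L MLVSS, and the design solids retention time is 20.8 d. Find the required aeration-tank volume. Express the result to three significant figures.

Rearranging the biomass balance for a CMAS with decay, V = Y·Q·ΔS·θ_c / [X·(1+k_d θ_c)] = 0.613 × 2270 × (570 − 26.3) × 20.8 / [2710 × (1 + 0.0761 × 20.8)] = 1.57×10^7 / 7000 = 2248 m³.

V ≈ 2250 m³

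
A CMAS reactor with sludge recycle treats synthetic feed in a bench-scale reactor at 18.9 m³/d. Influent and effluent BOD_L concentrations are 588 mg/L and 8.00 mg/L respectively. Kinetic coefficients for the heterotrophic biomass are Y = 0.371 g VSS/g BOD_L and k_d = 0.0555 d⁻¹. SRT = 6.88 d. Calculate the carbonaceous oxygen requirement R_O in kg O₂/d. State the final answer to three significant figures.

R_O ≈ 6.78 kg O₂/d

The observed yield is Y_obs = Y/(1 + k_d·θ_c) = 0.371 / (1 + 0.0555 × 6.88) = 0.371 / 1.382 = 0.2685 g VSS per g BOD_L removed.
Mass of BOD_L removed per day: Q(S₀ − S) = 18.9 × 580.0 g/m³ = 10.96 kg/d.
Biomass synthesised: P_X = Y_obs × 10.96 = 2.943 kg VSS/d.
R_O = Q·(S₀ − S) − 1.42·P_X = 10.96 − 1.42 × 2.943 = 6.783 kg O₂/d.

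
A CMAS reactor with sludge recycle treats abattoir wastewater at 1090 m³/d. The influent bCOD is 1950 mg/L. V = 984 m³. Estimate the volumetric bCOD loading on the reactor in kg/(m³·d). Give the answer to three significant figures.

L_v ≈ 2.16 kg bCOD/(m³·d)

L_v = Q S₀ / V = 1090 × 1950 × 10⁻³ / 984.0 = 2.160 kg/(m³·d).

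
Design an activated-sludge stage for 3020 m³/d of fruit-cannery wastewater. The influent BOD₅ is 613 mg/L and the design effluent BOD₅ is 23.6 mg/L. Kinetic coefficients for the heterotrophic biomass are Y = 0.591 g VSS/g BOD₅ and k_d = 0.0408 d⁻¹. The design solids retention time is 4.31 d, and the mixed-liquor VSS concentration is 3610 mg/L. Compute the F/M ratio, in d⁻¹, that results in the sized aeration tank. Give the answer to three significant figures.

From the SRT design equation V = Y Q (S₀−S) θ_c / [X (1 + k_d θ_c)] = 0.591 × 3020 × (613 − 23.6) × 4.31 / [3610 × (1 + 0.0408 × 4.31)] = 4.53×10^6 / 4245 = 1068 m³.
F/M = Q·S₀ / (V·X) = 3020 × 613 / (1068 × 3610) = 0.4801 g BOD₅·(g VSS·d)⁻¹.

F/M ≈ 0.480 d⁻¹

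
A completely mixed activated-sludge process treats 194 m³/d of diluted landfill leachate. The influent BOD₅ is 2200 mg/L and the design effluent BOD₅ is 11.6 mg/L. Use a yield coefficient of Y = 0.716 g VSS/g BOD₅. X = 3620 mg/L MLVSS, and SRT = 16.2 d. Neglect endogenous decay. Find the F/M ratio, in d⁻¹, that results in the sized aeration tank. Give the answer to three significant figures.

Biomass mass balance (decay neglected): V·X = Y·Q·(S₀ − S)·θ_c, so V = 0.716 × 194 × (2200 − 11.6) × 16.2 / 3620 = 1360 m³.
Food-to-microorganism ratio F/M = Q S₀ / (V X) = 194 × 2200 / (1360 × 3620) = 0.08667 d⁻¹.

F/M ≈ 0.0867 d⁻¹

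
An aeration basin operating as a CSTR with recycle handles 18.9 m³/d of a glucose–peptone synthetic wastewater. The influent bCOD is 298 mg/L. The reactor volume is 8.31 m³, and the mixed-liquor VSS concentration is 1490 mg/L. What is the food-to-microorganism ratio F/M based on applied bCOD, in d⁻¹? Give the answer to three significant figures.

F/M ≈ 0.455 d⁻¹

F/M = applied load / biomass = Q·S₀/(V·X) = 18.9 × 298 / (8.310 × 1490) = 0.4549 d⁻¹.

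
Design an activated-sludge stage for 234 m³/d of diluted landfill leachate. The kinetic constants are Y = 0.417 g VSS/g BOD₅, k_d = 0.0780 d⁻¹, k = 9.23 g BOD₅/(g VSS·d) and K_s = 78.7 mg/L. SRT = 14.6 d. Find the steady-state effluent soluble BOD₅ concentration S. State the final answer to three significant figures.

S ≈ 3.11 mg/L

From the Monod/SRT balance for a CMAS, S = K_s·(1+k_d θ_c)/[θ_c·(Y k − k_d) − 1] = 78.7 × (1 + 0.0780 × 14.6) / [14.6 × (0.417 × 9.23 − 0.0780) − 1] = 168.3 / 54.06 = 3.114 mg/L.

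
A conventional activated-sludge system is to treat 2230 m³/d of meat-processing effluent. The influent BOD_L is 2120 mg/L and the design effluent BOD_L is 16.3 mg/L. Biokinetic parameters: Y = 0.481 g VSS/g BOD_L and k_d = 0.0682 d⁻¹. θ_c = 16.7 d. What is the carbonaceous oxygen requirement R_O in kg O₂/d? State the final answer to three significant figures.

R_O ≈ 3190 kg O₂/d

Y_obs = Y / (1 + k_d θ_c) = 0.481 / (1 + 0.0682 × 16.7) = 0.481 / 2.139 = 0.2249.
Mass of BOD_L removed per day: Q(S₀ − S) = 2230 × 2104 g/m³ = 4691 kg/d.
P_X = Y_obs·Q·(S₀ − S) = 0.2249 × 4691 = 1055 kg VSS/d.
Carbonaceous O₂ demand = substrate oxidised − cell-mass equivalent = 4691 − 1.42 × 1055 = 3193 kg O₂/d.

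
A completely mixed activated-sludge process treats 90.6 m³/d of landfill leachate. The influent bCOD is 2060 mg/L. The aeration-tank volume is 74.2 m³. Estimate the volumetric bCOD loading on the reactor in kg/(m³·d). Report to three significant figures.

Applied bCOD load per unit volume = Q·S₀/V = (90.6 × 2060/1000)/74.20 = 2.515 kg bCOD·m⁻³·d⁻¹.

L_v ≈ 2.52 kg bCOD/(m³·d)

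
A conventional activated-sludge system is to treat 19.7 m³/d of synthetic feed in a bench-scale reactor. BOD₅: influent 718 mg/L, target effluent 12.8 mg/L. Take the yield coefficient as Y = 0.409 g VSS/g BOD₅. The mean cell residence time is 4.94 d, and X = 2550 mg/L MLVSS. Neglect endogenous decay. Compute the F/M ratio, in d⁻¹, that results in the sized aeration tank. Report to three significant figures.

With k_d = 0 the design equation reduces to V = Y Q (S₀−S) θ_c / X = 0.409 × 19.7 × (718 − 12.8) × 4.94 / 2550 = 11.01 m³.
Food-to-microorganism ratio F/M = Q S₀ / (V X) = 19.7 × 718 / (11.01 × 2550) = 0.5039 d⁻¹.

F/M ≈ 0.504 d⁻¹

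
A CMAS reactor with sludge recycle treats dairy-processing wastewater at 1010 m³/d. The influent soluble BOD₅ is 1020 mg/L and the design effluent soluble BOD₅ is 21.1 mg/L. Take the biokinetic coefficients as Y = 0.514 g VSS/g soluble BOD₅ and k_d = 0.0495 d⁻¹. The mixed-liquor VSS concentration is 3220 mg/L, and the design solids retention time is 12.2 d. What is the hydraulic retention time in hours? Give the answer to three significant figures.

τ ≈ 29.1 h

Rearranging the biomass balance for a CMAS with decay, V = Y·Q·ΔS·θ_c / [X·(1+k_d θ_c)] = 0.514 × 1010 × (1020 − 21.1) × 12.2 / [3220 × (1 + 0.0495 × 12.2)] = 6.33×10^6 / 5165 = 1225 m³.
τ = V/Q = 1225/1010 = 1.213 d, or 29.11 h.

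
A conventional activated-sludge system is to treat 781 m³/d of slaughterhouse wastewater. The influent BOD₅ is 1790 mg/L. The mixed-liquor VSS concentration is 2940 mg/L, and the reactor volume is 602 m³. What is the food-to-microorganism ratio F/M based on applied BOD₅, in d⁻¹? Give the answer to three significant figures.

F/M = Q·S₀ / (V·X) = 781 × 1790 / (602.0 × 2940) = 0.7899 g BOD₅·(g VSS·d)⁻¹.

F/M ≈ 0.790 d⁻¹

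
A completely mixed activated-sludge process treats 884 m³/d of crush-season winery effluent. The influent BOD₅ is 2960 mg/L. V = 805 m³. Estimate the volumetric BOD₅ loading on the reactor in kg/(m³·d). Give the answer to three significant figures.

L_v ≈ 3.25 kg BOD₅/(m³·d)

Volumetric loading L_v = Q·S₀ / V = 884 × 2960 g/m³ / 805.0 m³ = 3250 g/(m³·d) = 3.250 kg BOD₅/(m³·d).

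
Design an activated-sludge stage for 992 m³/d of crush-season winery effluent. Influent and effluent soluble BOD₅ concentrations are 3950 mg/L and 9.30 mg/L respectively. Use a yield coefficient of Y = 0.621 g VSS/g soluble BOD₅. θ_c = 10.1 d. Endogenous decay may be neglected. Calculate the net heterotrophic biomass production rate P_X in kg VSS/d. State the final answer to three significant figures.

P_X ≈ 2430 kg VSS/d

No decay correction is needed, so Y_obs = Y = 0.621.
Q·(S₀ − S) = 992 × (3950 − 9.30) × 10⁻³ = 3909 kg/d removed.
P_X = Y_obs · Q(S₀ − S) = 0.6210 × 3909 = 2428 kg VSS/d.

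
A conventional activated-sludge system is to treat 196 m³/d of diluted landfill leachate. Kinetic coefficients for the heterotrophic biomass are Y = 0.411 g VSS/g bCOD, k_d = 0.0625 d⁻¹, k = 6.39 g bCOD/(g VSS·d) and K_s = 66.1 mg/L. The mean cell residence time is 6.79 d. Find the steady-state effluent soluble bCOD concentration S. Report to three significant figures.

From the Monod/SRT balance for a CMAS, S = K_s·(1+k_d θ_c)/[θ_c·(Y k − k_d) − 1] = 66.1 × (1 + 0.0625 × 6.79) / [6.79 × (0.411 × 6.39 − 0.0625) − 1] = 94.15 / 16.41 = 5.738 mg/L.

S ≈ 5.74 mg/L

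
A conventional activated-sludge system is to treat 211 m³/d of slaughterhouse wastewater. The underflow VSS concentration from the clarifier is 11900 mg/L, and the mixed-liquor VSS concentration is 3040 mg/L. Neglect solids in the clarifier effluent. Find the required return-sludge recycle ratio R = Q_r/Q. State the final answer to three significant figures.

Solids balance on the clarifier gives (1+R)X = R·X_r, so R = X/(X_r − X) = 3040 / (11900 − 3040) = 0.3431.

R ≈ 0.343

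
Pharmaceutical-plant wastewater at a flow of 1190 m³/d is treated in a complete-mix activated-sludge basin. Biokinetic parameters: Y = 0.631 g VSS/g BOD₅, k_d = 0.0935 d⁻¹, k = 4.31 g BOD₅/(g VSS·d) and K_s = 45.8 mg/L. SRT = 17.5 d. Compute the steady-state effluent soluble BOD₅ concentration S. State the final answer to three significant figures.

S ≈ 2.69 mg/L

For a completely mixed reactor with recycle the Lawrence–McCarty relation gives S = K_s·(1 + k_d·θ_c) / [θ_c·(Y·k − k_d) − 1] = 45.8 × (1 + 0.0935 × 17.5) / [17.5 × (0.631 × 4.31 − 0.0935) − 1] = 120.7 / 44.96 = 2.686 mg/L.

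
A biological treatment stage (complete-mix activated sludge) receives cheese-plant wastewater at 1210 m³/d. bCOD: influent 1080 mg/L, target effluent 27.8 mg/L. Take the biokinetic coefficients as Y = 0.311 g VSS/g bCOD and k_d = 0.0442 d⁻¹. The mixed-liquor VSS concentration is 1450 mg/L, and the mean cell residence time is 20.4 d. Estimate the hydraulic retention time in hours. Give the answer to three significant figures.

τ ≈ 58.1 h

Rearranging the biomass balance for a CMAS with decay, V = Y·Q·ΔS·θ_c / [X·(1+k_d θ_c)] = 0.311 × 1210 × (1080 − 27.8) × 20.4 / [1450 × (1 + 0.0442 × 20.4)] = 8.08×10^6 / 2757 = 2929 m³.
Hydraulic retention time τ = V/Q = 2929 / 1210 = 2.421 d = 58.10 h.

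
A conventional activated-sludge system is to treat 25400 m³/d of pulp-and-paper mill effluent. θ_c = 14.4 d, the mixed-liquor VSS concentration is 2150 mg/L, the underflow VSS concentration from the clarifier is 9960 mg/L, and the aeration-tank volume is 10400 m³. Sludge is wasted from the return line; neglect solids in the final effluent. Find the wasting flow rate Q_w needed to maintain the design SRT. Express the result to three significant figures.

Q_w = (V·X)/(θ_c X_r) = 10400 × 2150 / (14.4 × 9960) = 155.9 m³/d.

Q_w ≈ 156 m³/d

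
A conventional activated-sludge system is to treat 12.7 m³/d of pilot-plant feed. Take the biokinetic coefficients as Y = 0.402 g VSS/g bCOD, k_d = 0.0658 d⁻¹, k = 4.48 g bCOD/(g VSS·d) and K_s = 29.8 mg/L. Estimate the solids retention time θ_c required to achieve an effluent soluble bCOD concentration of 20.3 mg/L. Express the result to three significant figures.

Specific growth rate at S = 20.3 mg/L: μ = YkS/(K_s+S) = 0.402·4.48·20.3/(29.8+20.3) = 0.7297 d⁻¹.
θ_c = 1/(μ − k_d) = 1/(0.7297 − 0.0658) = 1/0.6639 = 1.506 d.

θ_c ≈ 1.51 d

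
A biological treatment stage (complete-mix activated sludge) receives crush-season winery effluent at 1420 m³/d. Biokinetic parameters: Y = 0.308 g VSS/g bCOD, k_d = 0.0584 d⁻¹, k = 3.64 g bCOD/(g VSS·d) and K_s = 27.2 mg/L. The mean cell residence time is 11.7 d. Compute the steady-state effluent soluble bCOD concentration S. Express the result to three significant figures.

Effluent substrate depends only on kinetics and SRT: S = K_s(1 + k_d θ_c) / [θ_c(Yk − k_d) − 1] = 27.2 × (1 + 0.0584 × 11.7) / [11.7 × (0.308 × 3.64 − 0.0584) − 1] = 45.79 / 11.43 = 4.004 mg/L.

S ≈ 4.00 mg/L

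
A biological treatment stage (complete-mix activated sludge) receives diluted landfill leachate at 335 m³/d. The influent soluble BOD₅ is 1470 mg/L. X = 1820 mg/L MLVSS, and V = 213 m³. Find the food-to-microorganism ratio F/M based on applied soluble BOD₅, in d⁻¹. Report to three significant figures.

F/M = applied load / biomass = Q·S₀/(V·X) = 335 × 1470 / (213.0 × 1820) = 1.270 d⁻¹.

F/M ≈ 1.27 d⁻¹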